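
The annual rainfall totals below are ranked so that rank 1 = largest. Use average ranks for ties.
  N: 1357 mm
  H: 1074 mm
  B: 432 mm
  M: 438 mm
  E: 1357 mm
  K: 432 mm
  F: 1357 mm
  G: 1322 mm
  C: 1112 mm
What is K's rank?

8.5

Sorted (descending): 1357, 1357, 1357, 1322, 1112, 1074, 438, 432, 432
The 3 values of 1357 occupy positions 1–3 → average rank 2.
The 2 values of 432 occupy positions 8–9 → average rank (8+9)/2 = 8.5.
K has value 432 mm → rank 8.5.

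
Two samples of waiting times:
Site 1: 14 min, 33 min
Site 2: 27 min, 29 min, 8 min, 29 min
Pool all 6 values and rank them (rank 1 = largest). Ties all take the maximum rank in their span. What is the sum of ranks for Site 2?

16

Sorted (descending): 33, 29, 29, 27, 14, 8
The 2 values of 29 occupy positions 2–3 → each gets rank 3.
Site 2 values → pooled ranks: 27→4, 29→3, 8→6, 29→3
Rank sum = 4 + 3 + 6 + 3 = 16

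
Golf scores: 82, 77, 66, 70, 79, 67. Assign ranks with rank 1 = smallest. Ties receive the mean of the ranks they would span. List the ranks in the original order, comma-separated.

6, 4, 1, 3, 5, 2

Sorted (ascending): 66, 67, 70, 77, 79, 82
No ties — each value takes its position as its rank.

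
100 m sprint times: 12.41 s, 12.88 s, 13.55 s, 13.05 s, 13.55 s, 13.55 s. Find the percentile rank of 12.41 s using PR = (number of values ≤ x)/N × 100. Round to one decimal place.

16.7

N = 6.
Strictly below 12.41: 0. Equal to 12.41: 1.
PR = 1/6 × 100 = 16.7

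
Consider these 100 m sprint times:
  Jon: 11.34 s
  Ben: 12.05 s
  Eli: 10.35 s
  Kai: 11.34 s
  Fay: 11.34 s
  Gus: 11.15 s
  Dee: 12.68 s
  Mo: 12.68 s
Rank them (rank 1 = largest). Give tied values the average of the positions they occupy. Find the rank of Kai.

5

Sorted (descending): 12.68, 12.68, 12.05, 11.34, 11.34, 11.34, 11.15, 10.35
The 2 values of 12.68 occupy positions 1–2 → average rank (1+2)/2 = 1.5.
The 3 values of 11.34 occupy positions 4–6 → average rank 5.
Kai has value 11.34 s → rank 5.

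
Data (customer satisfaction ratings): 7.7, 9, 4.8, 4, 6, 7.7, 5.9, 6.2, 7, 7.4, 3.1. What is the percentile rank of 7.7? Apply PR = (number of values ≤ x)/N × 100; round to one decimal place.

N = 11.
Strictly below 7.7: 8. Equal to 7.7: 2.
PR = 10/11 × 100 = 90.9

90.9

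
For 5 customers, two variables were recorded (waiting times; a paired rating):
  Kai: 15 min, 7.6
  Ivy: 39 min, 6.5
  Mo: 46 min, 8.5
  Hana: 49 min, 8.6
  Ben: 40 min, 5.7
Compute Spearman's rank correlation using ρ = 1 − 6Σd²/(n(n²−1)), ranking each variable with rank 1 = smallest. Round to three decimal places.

0.600

Ranks of variable 1: 1, 2, 4, 5, 3
Ranks of variable 2: 3, 2, 4, 5, 1
d = r₁ − r₂: -2, 0, 0, 0, 2
d²: 4, 0, 0, 0, 4; Σd² = 8
ρ = 1 − 6·8/(5·24) = 1 − 48/120 = 0.600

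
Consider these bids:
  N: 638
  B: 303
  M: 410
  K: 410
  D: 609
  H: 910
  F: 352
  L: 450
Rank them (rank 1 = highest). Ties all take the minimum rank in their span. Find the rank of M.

Sorted (descending): 910, 638, 609, 450, 410, 410, 352, 303
The 2 values of 410 occupy positions 5–6 → each gets rank 5.
M has value 410 → rank 5.

5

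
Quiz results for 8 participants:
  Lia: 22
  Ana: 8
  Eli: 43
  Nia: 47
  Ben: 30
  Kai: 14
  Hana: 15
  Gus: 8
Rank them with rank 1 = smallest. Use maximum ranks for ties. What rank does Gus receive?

2

Sorted (ascending): 8, 8, 14, 15, 22, 30, 43, 47
The 2 values of 8 occupy positions 1–2 → each gets rank 2.
Gus has value 8 → rank 2.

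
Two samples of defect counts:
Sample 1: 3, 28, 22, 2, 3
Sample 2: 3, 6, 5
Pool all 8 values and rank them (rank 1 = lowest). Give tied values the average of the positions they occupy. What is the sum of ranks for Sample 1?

Sorted (ascending): 2, 3, 3, 3, 5, 6, 22, 28
The 3 values of 3 occupy positions 2–4 → average rank 3.
Sample 1 values → pooled ranks: 3→3, 28→8, 22→7, 2→1, 3→3
Rank sum = 3 + 8 + 7 + 1 + 3 = 22

22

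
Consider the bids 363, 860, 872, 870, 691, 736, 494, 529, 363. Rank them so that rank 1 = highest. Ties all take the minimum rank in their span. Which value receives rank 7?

Sorted (descending): 872, 870, 860, 736, 691, 529, 494, 363, 363
The 2 values of 363 occupy positions 8–9 → each gets rank 8.
Rank 7 → value 494.

494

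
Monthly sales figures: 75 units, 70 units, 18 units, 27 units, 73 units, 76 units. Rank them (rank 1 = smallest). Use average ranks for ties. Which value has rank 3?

Sorted (ascending): 18, 27, 70, 73, 75, 76
No ties — each value takes its position as its rank.
Rank 3 → value 70.

70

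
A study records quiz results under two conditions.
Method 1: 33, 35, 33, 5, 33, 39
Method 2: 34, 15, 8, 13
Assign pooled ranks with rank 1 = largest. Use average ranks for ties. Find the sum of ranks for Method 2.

Sorted (descending): 39, 35, 34, 33, 33, 33, 15, 13, 8, 5
The 3 values of 33 occupy positions 4–6 → average rank 5.
Method 2 values → pooled ranks: 34→3, 15→7, 8→9, 13→8
Rank sum = 3 + 7 + 9 + 8 = 27

27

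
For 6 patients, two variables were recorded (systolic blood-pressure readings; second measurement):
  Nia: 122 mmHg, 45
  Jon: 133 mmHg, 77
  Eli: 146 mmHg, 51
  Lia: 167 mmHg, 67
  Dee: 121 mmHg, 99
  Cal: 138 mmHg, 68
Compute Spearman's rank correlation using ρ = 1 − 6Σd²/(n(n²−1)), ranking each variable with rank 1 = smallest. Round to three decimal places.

Ranks of variable 1: 2, 3, 5, 6, 1, 4
Ranks of variable 2: 1, 5, 2, 3, 6, 4
d = r₁ − r₂: 1, -2, 3, 3, -5, 0
d²: 1, 4, 9, 9, 25, 0; Σd² = 48
ρ = 1 − 6·48/(6·35) = 1 − 288/210 = -0.371

-0.371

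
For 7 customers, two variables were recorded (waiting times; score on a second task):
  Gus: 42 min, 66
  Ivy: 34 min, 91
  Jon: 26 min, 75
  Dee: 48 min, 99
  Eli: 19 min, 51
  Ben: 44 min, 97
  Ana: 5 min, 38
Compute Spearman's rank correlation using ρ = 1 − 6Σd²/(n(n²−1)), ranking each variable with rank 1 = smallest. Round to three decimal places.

Ranks of variable 1: 5, 4, 3, 7, 2, 6, 1
Ranks of variable 2: 3, 5, 4, 7, 2, 6, 1
d = r₁ − r₂: 2, -1, -1, 0, 0, 0, 0
d²: 4, 1, 1, 0, 0, 0, 0; Σd² = 6
ρ = 1 − 6·6/(7·48) = 1 − 36/336 = 0.893

0.893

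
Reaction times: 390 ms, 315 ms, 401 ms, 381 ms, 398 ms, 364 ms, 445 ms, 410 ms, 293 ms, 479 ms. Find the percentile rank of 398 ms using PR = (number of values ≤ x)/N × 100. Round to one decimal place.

N = 10.
Strictly below 398: 5. Equal to 398: 1.
PR = 6/10 × 100 = 60.0

60.0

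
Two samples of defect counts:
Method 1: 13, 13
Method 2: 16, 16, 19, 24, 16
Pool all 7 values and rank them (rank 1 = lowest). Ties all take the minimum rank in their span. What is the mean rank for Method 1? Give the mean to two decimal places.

1.00

Sorted (ascending): 13, 13, 16, 16, 16, 19, 24
The 2 values of 13 occupy positions 1–2 → each gets rank 1.
The 3 values of 16 occupy positions 3–5 → each gets rank 3.
Method 1 values → pooled ranks: 13→1, 13→1
Mean rank = (1 + 1) / 2 = 1.00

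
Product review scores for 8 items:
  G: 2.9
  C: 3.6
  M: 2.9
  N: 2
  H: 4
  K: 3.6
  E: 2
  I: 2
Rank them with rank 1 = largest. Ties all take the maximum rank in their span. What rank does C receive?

Sorted (descending): 4, 3.6, 3.6, 2.9, 2.9, 2, 2, 2
The 2 values of 3.6 occupy positions 2–3 → each gets rank 3.
The 2 values of 2.9 occupy positions 4–5 → each gets rank 5.
The 3 values of 2 occupy positions 6–8 → each gets rank 8.
C has value 3.6 → rank 3.

3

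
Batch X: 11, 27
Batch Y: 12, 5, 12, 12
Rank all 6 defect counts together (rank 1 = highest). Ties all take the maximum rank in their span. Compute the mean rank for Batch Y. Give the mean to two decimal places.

Sorted (descending): 27, 12, 12, 12, 11, 5
The 3 values of 12 occupy positions 2–4 → each gets rank 4.
Batch Y values → pooled ranks: 12→4, 5→6, 12→4, 12→4
Mean rank = (4 + 6 + 4 + 4) / 4 = 4.50

4.50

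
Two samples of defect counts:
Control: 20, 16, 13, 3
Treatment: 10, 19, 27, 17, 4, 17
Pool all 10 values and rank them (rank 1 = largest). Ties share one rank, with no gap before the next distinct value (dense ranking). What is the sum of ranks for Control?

Sorted (descending): 27, 20, 19, 17, 17, 16, 13, 10, 4, 3
The 2 values of 17 share dense rank 4.
Remaining distinct values take the next consecutive integers.
Control values → pooled ranks: 20→2, 16→5, 13→6, 3→9
Rank sum = 2 + 5 + 6 + 9 = 22

22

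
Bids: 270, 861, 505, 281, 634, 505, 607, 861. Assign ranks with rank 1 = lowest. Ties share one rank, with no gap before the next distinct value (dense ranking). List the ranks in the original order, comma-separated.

1, 6, 3, 2, 5, 3, 4, 6

Sorted (ascending): 270, 281, 505, 505, 607, 634, 861, 861
The 2 values of 505 share dense rank 3.
The 2 values of 861 share dense rank 6.
Remaining distinct values take the next consecutive integers.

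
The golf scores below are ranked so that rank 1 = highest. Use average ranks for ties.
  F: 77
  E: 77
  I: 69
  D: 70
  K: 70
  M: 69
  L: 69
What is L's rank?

6

Sorted (descending): 77, 77, 70, 70, 69, 69, 69
The 2 values of 77 occupy positions 1–2 → average rank (1+2)/2 = 1.5.
The 2 values of 70 occupy positions 3–4 → average rank (3+4)/2 = 3.5.
The 3 values of 69 occupy positions 5–7 → average rank 6.
L has value 69 → rank 6.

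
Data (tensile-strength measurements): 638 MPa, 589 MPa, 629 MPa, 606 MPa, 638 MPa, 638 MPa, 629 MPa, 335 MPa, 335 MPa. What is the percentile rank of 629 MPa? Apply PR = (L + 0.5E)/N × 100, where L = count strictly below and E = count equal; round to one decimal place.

55.6

N = 9.
Strictly below 629: 4. Equal to 629: 2.
PR = (4 + 0.5·2)/9 × 100 = 55.6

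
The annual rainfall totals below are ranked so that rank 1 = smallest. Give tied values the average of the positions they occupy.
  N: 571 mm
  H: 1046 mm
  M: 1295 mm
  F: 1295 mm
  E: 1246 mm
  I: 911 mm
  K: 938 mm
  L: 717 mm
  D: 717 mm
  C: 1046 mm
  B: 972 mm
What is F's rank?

Sorted (ascending): 571, 717, 717, 911, 938, 972, 1046, 1046, 1246, 1295, 1295
The 2 values of 717 occupy positions 2–3 → average rank (2+3)/2 = 2.5.
The 2 values of 1046 occupy positions 7–8 → average rank (7+8)/2 = 7.5.
The 2 values of 1295 occupy positions 10–11 → average rank (10+11)/2 = 10.5.
F has value 1295 mm → rank 10.5.

10.5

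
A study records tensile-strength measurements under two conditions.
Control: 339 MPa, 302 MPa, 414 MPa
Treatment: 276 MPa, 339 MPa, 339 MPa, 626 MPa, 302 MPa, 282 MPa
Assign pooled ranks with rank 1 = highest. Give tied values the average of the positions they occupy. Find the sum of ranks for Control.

12.5

Sorted (descending): 626, 414, 339, 339, 339, 302, 302, 282, 276
The 3 values of 339 occupy positions 3–5 → average rank 4.
The 2 values of 302 occupy positions 6–7 → average rank (6+7)/2 = 6.5.
Control values → pooled ranks: 339→4, 302→6.5, 414→2
Rank sum = 4 + 6.5 + 2 = 12.5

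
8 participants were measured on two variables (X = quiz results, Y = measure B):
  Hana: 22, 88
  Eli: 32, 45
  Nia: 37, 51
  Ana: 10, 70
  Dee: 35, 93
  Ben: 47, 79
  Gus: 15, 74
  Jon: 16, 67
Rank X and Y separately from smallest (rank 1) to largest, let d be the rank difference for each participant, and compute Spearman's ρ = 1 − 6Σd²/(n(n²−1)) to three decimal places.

0.095

Ranks of variable 1: 4, 5, 7, 1, 6, 8, 2, 3
Ranks of variable 2: 7, 1, 2, 4, 8, 6, 5, 3
d = r₁ − r₂: -3, 4, 5, -3, -2, 2, -3, 0
d²: 9, 16, 25, 9, 4, 4, 9, 0; Σd² = 76
ρ = 1 − 6·76/(8·63) = 1 − 456/504 = 0.095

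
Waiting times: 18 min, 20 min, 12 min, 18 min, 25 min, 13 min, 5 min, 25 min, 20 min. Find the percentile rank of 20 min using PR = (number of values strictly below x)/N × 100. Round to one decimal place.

55.6

N = 9.
Strictly below 20: 5. Equal to 20: 2.
PR = 5/9 × 100 = 55.6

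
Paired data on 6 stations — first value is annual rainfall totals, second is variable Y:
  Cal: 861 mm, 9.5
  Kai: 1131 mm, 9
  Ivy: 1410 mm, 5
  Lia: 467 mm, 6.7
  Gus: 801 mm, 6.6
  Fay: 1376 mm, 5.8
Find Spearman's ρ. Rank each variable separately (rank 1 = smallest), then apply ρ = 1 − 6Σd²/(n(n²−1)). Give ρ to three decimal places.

Ranks of variable 1: 3, 4, 6, 1, 2, 5
Ranks of variable 2: 6, 5, 1, 4, 3, 2
d = r₁ − r₂: -3, -1, 5, -3, -1, 3
d²: 9, 1, 25, 9, 1, 9; Σd² = 54
ρ = 1 − 6·54/(6·35) = 1 − 324/210 = -0.543

-0.543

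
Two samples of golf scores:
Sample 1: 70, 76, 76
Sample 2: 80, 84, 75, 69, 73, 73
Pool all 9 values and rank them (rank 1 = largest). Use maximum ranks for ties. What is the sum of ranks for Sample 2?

Sorted (descending): 84, 80, 76, 76, 75, 73, 73, 70, 69
The 2 values of 76 occupy positions 3–4 → each gets rank 4.
The 2 values of 73 occupy positions 6–7 → each gets rank 7.
Sample 2 values → pooled ranks: 80→2, 84→1, 75→5, 69→9, 73→7, 73→7
Rank sum = 2 + 1 + 5 + 9 + 7 + 7 = 31

31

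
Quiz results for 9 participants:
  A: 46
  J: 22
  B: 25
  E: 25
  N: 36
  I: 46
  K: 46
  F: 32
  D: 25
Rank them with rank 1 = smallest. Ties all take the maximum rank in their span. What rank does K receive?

Sorted (ascending): 22, 25, 25, 25, 32, 36, 46, 46, 46
The 3 values of 25 occupy positions 2–4 → each gets rank 4.
The 3 values of 46 occupy positions 7–9 → each gets rank 9.
K has value 46 → rank 9.

9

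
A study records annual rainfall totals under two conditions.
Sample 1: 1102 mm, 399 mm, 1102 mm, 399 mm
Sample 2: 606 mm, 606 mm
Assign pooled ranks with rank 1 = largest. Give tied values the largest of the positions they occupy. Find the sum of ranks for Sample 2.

8

Sorted (descending): 1102, 1102, 606, 606, 399, 399
The 2 values of 1102 occupy positions 1–2 → each gets rank 2.
The 2 values of 606 occupy positions 3–4 → each gets rank 4.
The 2 values of 399 occupy positions 5–6 → each gets rank 6.
Sample 2 values → pooled ranks: 606→4, 606→4
Rank sum = 4 + 4 = 8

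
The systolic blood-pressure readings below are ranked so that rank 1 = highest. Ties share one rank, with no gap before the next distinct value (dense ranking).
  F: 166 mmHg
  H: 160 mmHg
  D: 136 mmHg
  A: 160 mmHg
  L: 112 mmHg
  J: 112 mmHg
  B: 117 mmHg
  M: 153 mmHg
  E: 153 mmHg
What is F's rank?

Sorted (descending): 166, 160, 160, 153, 153, 136, 117, 112, 112
The 2 values of 160 share dense rank 2.
The 2 values of 153 share dense rank 3.
The 2 values of 112 share dense rank 6.
Remaining distinct values take the next consecutive integers.
F has value 166 mmHg → rank 1.

1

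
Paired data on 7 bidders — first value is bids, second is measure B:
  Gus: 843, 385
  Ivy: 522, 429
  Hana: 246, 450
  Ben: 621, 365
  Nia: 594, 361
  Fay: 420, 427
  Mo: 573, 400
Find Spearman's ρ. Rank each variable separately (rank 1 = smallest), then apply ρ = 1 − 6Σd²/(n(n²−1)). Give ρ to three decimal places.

-0.821

Ranks of variable 1: 7, 3, 1, 6, 5, 2, 4
Ranks of variable 2: 3, 6, 7, 2, 1, 5, 4
d = r₁ − r₂: 4, -3, -6, 4, 4, -3, 0
d²: 16, 9, 36, 16, 16, 9, 0; Σd² = 102
ρ = 1 − 6·102/(7·48) = 1 − 612/336 = -0.821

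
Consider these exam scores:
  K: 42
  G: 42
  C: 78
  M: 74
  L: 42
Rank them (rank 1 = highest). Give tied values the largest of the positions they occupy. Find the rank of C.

1

Sorted (descending): 78, 74, 42, 42, 42
The 3 values of 42 occupy positions 3–5 → each gets rank 5.
C has value 78 → rank 1.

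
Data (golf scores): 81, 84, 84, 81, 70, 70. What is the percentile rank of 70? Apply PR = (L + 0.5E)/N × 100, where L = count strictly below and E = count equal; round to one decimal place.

N = 6.
Strictly below 70: 0. Equal to 70: 2.
PR = (0 + 0.5·2)/6 × 100 = 16.7

16.7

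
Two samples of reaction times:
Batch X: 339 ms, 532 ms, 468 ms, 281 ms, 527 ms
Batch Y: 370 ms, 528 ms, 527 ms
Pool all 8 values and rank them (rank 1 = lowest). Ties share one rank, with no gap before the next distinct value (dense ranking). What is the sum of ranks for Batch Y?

Sorted (ascending): 281, 339, 370, 468, 527, 527, 528, 532
The 2 values of 527 share dense rank 5.
Remaining distinct values take the next consecutive integers.
Batch Y values → pooled ranks: 370→3, 528→6, 527→5
Rank sum = 3 + 6 + 5 = 14

14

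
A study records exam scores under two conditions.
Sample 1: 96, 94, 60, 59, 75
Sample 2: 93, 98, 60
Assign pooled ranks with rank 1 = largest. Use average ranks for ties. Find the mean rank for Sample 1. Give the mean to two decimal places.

4.90

Sorted (descending): 98, 96, 94, 93, 75, 60, 60, 59
The 2 values of 60 occupy positions 6–7 → average rank (6+7)/2 = 6.5.
Sample 1 values → pooled ranks: 96→2, 94→3, 60→6.5, 59→8, 75→5
Mean rank = (2 + 3 + 6.5 + 8 + 5) / 5 = 4.90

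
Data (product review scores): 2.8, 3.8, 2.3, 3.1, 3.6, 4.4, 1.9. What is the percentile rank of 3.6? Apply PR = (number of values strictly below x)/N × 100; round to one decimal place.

N = 7.
Strictly below 3.6: 4. Equal to 3.6: 1.
PR = 4/7 × 100 = 57.1

57.1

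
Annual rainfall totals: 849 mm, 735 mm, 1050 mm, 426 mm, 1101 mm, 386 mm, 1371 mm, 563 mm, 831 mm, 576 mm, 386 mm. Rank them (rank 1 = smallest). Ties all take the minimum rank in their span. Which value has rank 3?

426

Sorted (ascending): 386, 386, 426, 563, 576, 735, 831, 849, 1050, 1101, 1371
The 2 values of 386 occupy positions 1–2 → each gets rank 1.
Rank 3 → value 426.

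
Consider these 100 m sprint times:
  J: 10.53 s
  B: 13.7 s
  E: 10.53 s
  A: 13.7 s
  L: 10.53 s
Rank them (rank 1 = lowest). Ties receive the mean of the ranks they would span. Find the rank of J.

2

Sorted (ascending): 10.53, 10.53, 10.53, 13.7, 13.7
The 3 values of 10.53 occupy positions 1–3 → average rank 2.
The 2 values of 13.7 occupy positions 4–5 → average rank (4+5)/2 = 4.5.
J has value 10.53 s → rank 2.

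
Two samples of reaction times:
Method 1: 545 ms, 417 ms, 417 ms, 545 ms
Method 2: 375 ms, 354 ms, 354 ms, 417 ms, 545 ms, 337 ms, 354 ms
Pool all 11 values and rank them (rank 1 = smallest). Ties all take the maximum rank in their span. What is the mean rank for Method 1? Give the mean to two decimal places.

9.50

Sorted (ascending): 337, 354, 354, 354, 375, 417, 417, 417, 545, 545, 545
The 3 values of 354 occupy positions 2–4 → each gets rank 4.
The 3 values of 417 occupy positions 6–8 → each gets rank 8.
The 3 values of 545 occupy positions 9–11 → each gets rank 11.
Method 1 values → pooled ranks: 545→11, 417→8, 417→8, 545→11
Mean rank = (11 + 8 + 8 + 11) / 4 = 9.50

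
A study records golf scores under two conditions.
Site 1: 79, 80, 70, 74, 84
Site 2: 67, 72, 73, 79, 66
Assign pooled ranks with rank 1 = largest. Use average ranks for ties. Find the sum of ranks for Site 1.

19.5

Sorted (descending): 84, 80, 79, 79, 74, 73, 72, 70, 67, 66
The 2 values of 79 occupy positions 3–4 → average rank (3+4)/2 = 3.5.
Site 1 values → pooled ranks: 79→3.5, 80→2, 70→8, 74→5, 84→1
Rank sum = 3.5 + 2 + 8 + 5 + 1 = 19.5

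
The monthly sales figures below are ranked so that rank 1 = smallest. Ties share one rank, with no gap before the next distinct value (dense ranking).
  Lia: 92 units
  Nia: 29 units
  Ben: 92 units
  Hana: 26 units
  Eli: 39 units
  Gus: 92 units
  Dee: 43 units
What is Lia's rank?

5

Sorted (ascending): 26, 29, 39, 43, 92, 92, 92
The 3 values of 92 share dense rank 5.
Remaining distinct values take the next consecutive integers.
Lia has value 92 units → rank 5.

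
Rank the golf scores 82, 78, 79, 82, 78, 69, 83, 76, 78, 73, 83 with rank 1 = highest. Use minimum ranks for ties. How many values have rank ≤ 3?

4

Sorted (descending): 83, 83, 82, 82, 79, 78, 78, 78, 76, 73, 69
The 2 values of 83 occupy positions 1–2 → each gets rank 1.
The 2 values of 82 occupy positions 3–4 → each gets rank 3.
The 3 values of 78 occupy positions 6–8 → each gets rank 6.
Ranks ≤ 3: {1, 1, 3, 3} → 4 values.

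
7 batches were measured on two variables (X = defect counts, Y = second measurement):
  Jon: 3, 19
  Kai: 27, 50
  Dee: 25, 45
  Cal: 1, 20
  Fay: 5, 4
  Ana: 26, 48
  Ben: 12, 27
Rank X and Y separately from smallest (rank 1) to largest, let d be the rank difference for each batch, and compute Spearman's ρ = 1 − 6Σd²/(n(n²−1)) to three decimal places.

Ranks of variable 1: 2, 7, 5, 1, 3, 6, 4
Ranks of variable 2: 2, 7, 5, 3, 1, 6, 4
d = r₁ − r₂: 0, 0, 0, -2, 2, 0, 0
d²: 0, 0, 0, 4, 4, 0, 0; Σd² = 8
ρ = 1 − 6·8/(7·48) = 1 − 48/336 = 0.857

0.857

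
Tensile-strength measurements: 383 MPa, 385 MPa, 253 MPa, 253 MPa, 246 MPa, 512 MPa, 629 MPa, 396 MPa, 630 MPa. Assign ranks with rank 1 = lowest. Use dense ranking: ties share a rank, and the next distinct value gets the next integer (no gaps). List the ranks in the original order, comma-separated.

Sorted (ascending): 246, 253, 253, 383, 385, 396, 512, 629, 630
The 2 values of 253 share dense rank 2.
Remaining distinct values take the next consecutive integers.

3, 4, 2, 2, 1, 6, 7, 5, 8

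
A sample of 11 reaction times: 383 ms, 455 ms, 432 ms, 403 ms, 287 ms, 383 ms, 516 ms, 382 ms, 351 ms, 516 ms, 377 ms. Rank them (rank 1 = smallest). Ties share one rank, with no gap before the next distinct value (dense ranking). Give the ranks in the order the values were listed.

5, 8, 7, 6, 1, 5, 9, 4, 2, 9, 3

Sorted (ascending): 287, 351, 377, 382, 383, 383, 403, 432, 455, 516, 516
The 2 values of 383 share dense rank 5.
The 2 values of 516 share dense rank 9.
Remaining distinct values take the next consecutive integers.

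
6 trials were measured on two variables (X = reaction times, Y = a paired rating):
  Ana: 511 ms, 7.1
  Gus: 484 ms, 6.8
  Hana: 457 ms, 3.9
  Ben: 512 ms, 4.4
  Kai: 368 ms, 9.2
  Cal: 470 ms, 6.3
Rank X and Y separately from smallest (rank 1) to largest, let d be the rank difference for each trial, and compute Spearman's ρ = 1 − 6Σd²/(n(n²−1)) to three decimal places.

-0.200

Ranks of variable 1: 5, 4, 2, 6, 1, 3
Ranks of variable 2: 5, 4, 1, 2, 6, 3
d = r₁ − r₂: 0, 0, 1, 4, -5, 0
d²: 0, 0, 1, 16, 25, 0; Σd² = 42
ρ = 1 − 6·42/(6·35) = 1 − 252/210 = -0.200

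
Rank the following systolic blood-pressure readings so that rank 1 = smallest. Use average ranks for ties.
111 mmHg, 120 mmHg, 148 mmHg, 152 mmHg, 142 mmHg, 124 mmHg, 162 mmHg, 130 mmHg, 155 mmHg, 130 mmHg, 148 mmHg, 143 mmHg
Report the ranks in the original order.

Sorted (ascending): 111, 120, 124, 130, 130, 142, 143, 148, 148, 152, 155, 162
The 2 values of 130 occupy positions 4–5 → average rank (4+5)/2 = 4.5.
The 2 values of 148 occupy positions 8–9 → average rank (8+9)/2 = 8.5.

1, 2, 8.5, 10, 6, 3, 12, 4.5, 11, 4.5, 8.5, 7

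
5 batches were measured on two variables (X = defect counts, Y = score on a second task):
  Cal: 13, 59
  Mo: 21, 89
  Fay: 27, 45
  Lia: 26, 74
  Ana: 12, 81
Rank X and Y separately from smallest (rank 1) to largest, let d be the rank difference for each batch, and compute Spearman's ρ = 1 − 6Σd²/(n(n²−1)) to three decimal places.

-0.500

Ranks of variable 1: 2, 3, 5, 4, 1
Ranks of variable 2: 2, 5, 1, 3, 4
d = r₁ − r₂: 0, -2, 4, 1, -3
d²: 0, 4, 16, 1, 9; Σd² = 30
ρ = 1 − 6·30/(5·24) = 1 − 180/120 = -0.500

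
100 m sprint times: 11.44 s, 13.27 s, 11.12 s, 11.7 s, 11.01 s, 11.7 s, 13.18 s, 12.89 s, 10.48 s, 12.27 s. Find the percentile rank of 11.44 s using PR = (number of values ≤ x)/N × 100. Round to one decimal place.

40.0

N = 10.
Strictly below 11.44: 3. Equal to 11.44: 1.
PR = 4/10 × 100 = 40.0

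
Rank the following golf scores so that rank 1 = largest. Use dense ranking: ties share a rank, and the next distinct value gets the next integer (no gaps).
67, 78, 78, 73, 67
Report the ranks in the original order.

3, 1, 1, 2, 3

Sorted (descending): 78, 78, 73, 67, 67
The 2 values of 78 share dense rank 1.
The 2 values of 67 share dense rank 3.
Remaining distinct values take the next consecutive integers.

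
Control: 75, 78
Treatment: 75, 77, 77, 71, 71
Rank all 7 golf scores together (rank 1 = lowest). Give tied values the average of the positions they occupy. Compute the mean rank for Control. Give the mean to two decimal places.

Sorted (ascending): 71, 71, 75, 75, 77, 77, 78
The 2 values of 71 occupy positions 1–2 → average rank (1+2)/2 = 1.5.
The 2 values of 75 occupy positions 3–4 → average rank (3+4)/2 = 3.5.
The 2 values of 77 occupy positions 5–6 → average rank (5+6)/2 = 5.5.
Control values → pooled ranks: 75→3.5, 78→7
Mean rank = (3.5 + 7) / 2 = 5.25

5.25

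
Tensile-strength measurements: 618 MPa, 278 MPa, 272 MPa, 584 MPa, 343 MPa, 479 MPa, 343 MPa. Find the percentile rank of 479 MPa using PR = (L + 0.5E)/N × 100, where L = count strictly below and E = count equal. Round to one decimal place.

N = 7.
Strictly below 479: 4. Equal to 479: 1.
PR = (4 + 0.5·1)/7 × 100 = 64.3

64.3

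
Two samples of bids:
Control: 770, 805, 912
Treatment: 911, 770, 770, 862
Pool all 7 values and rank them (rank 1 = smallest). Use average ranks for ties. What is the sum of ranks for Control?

13

Sorted (ascending): 770, 770, 770, 805, 862, 911, 912
The 3 values of 770 occupy positions 1–3 → average rank 2.
Control values → pooled ranks: 770→2, 805→4, 912→7
Rank sum = 2 + 4 + 7 = 13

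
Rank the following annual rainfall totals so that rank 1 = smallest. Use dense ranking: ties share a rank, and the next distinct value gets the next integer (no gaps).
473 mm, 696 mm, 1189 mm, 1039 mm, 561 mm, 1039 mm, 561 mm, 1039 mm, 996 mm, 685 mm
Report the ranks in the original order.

Sorted (ascending): 473, 561, 561, 685, 696, 996, 1039, 1039, 1039, 1189
The 2 values of 561 share dense rank 2.
The 3 values of 1039 share dense rank 6.
Remaining distinct values take the next consecutive integers.

1, 4, 7, 6, 2, 6, 2, 6, 5, 3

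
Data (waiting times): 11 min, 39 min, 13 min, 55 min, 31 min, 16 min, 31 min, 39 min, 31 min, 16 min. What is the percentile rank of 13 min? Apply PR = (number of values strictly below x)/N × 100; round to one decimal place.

N = 10.
Strictly below 13: 1. Equal to 13: 1.
PR = 1/10 × 100 = 10.0

10.0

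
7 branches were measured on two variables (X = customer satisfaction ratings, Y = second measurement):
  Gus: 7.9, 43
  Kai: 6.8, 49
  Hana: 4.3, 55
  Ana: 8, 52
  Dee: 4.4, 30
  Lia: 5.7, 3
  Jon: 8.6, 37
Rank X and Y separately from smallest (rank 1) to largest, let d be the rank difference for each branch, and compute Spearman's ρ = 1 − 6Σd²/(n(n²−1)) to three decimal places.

Ranks of variable 1: 5, 4, 1, 6, 2, 3, 7
Ranks of variable 2: 4, 5, 7, 6, 2, 1, 3
d = r₁ − r₂: 1, -1, -6, 0, 0, 2, 4
d²: 1, 1, 36, 0, 0, 4, 16; Σd² = 58
ρ = 1 − 6·58/(7·48) = 1 − 348/336 = -0.036

-0.036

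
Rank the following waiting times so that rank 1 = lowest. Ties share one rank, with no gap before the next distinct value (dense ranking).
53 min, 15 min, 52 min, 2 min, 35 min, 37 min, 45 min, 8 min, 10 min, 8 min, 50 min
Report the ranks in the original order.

10, 4, 9, 1, 5, 6, 7, 2, 3, 2, 8

Sorted (ascending): 2, 8, 8, 10, 15, 35, 37, 45, 50, 52, 53
The 2 values of 8 share dense rank 2.
Remaining distinct values take the next consecutive integers.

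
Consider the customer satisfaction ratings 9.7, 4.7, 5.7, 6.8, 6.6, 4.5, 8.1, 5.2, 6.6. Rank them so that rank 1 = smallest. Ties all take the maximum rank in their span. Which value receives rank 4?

Sorted (ascending): 4.5, 4.7, 5.2, 5.7, 6.6, 6.6, 6.8, 8.1, 9.7
The 2 values of 6.6 occupy positions 5–6 → each gets rank 6.
Rank 4 → value 5.7.

5.7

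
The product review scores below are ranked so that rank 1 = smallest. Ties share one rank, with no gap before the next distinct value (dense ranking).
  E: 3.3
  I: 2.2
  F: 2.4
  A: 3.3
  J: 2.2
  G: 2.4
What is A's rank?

3

Sorted (ascending): 2.2, 2.2, 2.4, 2.4, 3.3, 3.3
The 2 values of 2.2 share dense rank 1.
The 2 values of 2.4 share dense rank 2.
The 2 values of 3.3 share dense rank 3.
A has value 3.3 → rank 3.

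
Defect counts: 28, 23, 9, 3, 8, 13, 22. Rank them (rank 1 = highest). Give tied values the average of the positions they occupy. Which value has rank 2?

23

Sorted (descending): 28, 23, 22, 13, 9, 8, 3
No ties — each value takes its position as its rank.
Rank 2 → value 23.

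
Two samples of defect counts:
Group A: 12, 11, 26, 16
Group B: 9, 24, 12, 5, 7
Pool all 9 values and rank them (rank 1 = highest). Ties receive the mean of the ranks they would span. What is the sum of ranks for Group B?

30.5

Sorted (descending): 26, 24, 16, 12, 12, 11, 9, 7, 5
The 2 values of 12 occupy positions 4–5 → average rank (4+5)/2 = 4.5.
Group B values → pooled ranks: 9→7, 24→2, 12→4.5, 5→9, 7→8
Rank sum = 7 + 2 + 4.5 + 9 + 8 = 30.5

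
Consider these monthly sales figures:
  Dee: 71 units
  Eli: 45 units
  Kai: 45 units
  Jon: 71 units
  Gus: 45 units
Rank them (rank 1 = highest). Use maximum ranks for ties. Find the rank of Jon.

Sorted (descending): 71, 71, 45, 45, 45
The 2 values of 71 occupy positions 1–2 → each gets rank 2.
The 3 values of 45 occupy positions 3–5 → each gets rank 5.
Jon has value 71 units → rank 2.

2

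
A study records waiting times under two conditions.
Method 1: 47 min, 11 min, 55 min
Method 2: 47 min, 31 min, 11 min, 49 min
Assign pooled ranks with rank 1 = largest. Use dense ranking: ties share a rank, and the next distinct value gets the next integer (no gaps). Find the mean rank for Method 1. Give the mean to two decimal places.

Sorted (descending): 55, 49, 47, 47, 31, 11, 11
The 2 values of 47 share dense rank 3.
The 2 values of 11 share dense rank 5.
Remaining distinct values take the next consecutive integers.
Method 1 values → pooled ranks: 47→3, 11→5, 55→1
Mean rank = (3 + 5 + 1) / 3 = 3.00

3.00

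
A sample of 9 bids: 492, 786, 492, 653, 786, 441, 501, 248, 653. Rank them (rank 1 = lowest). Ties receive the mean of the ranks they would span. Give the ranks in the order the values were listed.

Sorted (ascending): 248, 441, 492, 492, 501, 653, 653, 786, 786
The 2 values of 492 occupy positions 3–4 → average rank (3+4)/2 = 3.5.
The 2 values of 653 occupy positions 6–7 → average rank (6+7)/2 = 6.5.
The 2 values of 786 occupy positions 8–9 → average rank (8+9)/2 = 8.5.

3.5, 8.5, 3.5, 6.5, 8.5, 2, 5, 1, 6.5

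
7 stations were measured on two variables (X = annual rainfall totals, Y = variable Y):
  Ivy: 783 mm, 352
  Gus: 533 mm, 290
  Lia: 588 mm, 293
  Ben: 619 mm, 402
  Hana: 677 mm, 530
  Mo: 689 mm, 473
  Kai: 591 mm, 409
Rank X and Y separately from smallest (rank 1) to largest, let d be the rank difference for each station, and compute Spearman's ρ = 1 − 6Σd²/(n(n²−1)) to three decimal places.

0.571

Ranks of variable 1: 7, 1, 2, 4, 5, 6, 3
Ranks of variable 2: 3, 1, 2, 4, 7, 6, 5
d = r₁ − r₂: 4, 0, 0, 0, -2, 0, -2
d²: 16, 0, 0, 0, 4, 0, 4; Σd² = 24
ρ = 1 − 6·24/(7·48) = 1 − 144/336 = 0.571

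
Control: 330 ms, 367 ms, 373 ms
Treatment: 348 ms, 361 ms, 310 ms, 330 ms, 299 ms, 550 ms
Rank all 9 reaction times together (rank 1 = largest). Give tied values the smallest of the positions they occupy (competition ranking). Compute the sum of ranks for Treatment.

Sorted (descending): 550, 373, 367, 361, 348, 330, 330, 310, 299
The 2 values of 330 occupy positions 6–7 → each gets rank 6.
Treatment values → pooled ranks: 348→5, 361→4, 310→8, 330→6, 299→9, 550→1
Rank sum = 5 + 4 + 8 + 6 + 9 + 1 = 33

33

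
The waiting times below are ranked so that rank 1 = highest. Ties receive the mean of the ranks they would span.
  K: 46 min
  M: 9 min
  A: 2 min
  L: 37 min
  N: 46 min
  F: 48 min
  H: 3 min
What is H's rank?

Sorted (descending): 48, 46, 46, 37, 9, 3, 2
The 2 values of 46 occupy positions 2–3 → average rank (2+3)/2 = 2.5.
H has value 3 min → rank 6.

6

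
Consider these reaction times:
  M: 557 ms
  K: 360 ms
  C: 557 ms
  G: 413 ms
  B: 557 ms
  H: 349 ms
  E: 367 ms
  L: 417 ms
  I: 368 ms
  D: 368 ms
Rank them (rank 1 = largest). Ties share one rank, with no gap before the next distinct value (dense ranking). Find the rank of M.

1

Sorted (descending): 557, 557, 557, 417, 413, 368, 368, 367, 360, 349
The 3 values of 557 share dense rank 1.
The 2 values of 368 share dense rank 4.
Remaining distinct values take the next consecutive integers.
M has value 557 ms → rank 1.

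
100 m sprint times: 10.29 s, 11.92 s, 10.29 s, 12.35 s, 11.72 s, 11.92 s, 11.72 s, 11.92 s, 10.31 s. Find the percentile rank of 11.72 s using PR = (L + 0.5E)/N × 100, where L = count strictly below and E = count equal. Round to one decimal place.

44.4

N = 9.
Strictly below 11.72: 3. Equal to 11.72: 2.
PR = (3 + 0.5·2)/9 × 100 = 44.4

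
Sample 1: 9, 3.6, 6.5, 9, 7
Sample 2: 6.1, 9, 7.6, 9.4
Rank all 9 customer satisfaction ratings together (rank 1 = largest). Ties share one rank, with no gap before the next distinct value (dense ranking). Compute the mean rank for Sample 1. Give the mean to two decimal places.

4.00

Sorted (descending): 9.4, 9, 9, 9, 7.6, 7, 6.5, 6.1, 3.6
The 3 values of 9 share dense rank 2.
Remaining distinct values take the next consecutive integers.
Sample 1 values → pooled ranks: 9→2, 3.6→7, 6.5→5, 9→2, 7→4
Mean rank = (2 + 7 + 5 + 2 + 4) / 5 = 4.00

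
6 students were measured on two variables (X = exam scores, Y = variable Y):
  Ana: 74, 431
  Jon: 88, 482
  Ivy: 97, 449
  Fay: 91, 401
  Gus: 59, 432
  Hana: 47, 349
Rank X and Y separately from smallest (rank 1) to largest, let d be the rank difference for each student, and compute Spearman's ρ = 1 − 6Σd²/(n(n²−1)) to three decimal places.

Ranks of variable 1: 3, 4, 6, 5, 2, 1
Ranks of variable 2: 3, 6, 5, 2, 4, 1
d = r₁ − r₂: 0, -2, 1, 3, -2, 0
d²: 0, 4, 1, 9, 4, 0; Σd² = 18
ρ = 1 − 6·18/(6·35) = 1 − 108/210 = 0.486

0.486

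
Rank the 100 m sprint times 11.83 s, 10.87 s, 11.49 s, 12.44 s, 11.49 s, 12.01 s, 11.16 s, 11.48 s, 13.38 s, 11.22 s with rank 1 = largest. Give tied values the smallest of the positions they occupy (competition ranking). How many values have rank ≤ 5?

Sorted (descending): 13.38, 12.44, 12.01, 11.83, 11.49, 11.49, 11.48, 11.22, 11.16, 10.87
The 2 values of 11.49 occupy positions 5–6 → each gets rank 5.
Ranks ≤ 5: {1, 2, 3, 4, 5, 5} → 6 values.

6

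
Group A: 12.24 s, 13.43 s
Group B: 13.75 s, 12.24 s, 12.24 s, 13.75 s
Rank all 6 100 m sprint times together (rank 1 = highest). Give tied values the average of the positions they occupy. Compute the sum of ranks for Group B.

Sorted (descending): 13.75, 13.75, 13.43, 12.24, 12.24, 12.24
The 2 values of 13.75 occupy positions 1–2 → average rank (1+2)/2 = 1.5.
The 3 values of 12.24 occupy positions 4–6 → average rank 5.
Group B values → pooled ranks: 13.75→1.5, 12.24→5, 12.24→5, 13.75→1.5
Rank sum = 1.5 + 5 + 5 + 1.5 = 13

13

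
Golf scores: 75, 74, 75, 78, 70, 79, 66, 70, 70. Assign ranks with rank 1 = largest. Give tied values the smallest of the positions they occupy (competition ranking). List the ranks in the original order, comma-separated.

3, 5, 3, 2, 6, 1, 9, 6, 6

Sorted (descending): 79, 78, 75, 75, 74, 70, 70, 70, 66
The 2 values of 75 occupy positions 3–4 → each gets rank 3.
The 3 values of 70 occupy positions 6–8 → each gets rank 6.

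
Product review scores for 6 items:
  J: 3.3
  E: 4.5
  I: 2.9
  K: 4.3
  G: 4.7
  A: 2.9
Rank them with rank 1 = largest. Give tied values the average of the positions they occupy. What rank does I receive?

5.5

Sorted (descending): 4.7, 4.5, 4.3, 3.3, 2.9, 2.9
The 2 values of 2.9 occupy positions 5–6 → average rank (5+6)/2 = 5.5.
I has value 2.9 → rank 5.5.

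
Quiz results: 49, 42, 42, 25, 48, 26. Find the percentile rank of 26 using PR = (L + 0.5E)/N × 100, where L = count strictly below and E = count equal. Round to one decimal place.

25.0

N = 6.
Strictly below 26: 1. Equal to 26: 1.
PR = (1 + 0.5·1)/6 × 100 = 25.0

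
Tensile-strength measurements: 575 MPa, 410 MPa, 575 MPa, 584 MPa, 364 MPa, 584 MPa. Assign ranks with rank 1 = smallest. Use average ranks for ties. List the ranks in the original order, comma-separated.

3.5, 2, 3.5, 5.5, 1, 5.5

Sorted (ascending): 364, 410, 575, 575, 584, 584
The 2 values of 575 occupy positions 3–4 → average rank (3+4)/2 = 3.5.
The 2 values of 584 occupy positions 5–6 → average rank (5+6)/2 = 5.5.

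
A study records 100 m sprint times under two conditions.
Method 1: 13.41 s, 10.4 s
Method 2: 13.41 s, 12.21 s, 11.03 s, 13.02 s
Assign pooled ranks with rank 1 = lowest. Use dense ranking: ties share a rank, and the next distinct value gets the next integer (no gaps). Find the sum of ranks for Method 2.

14

Sorted (ascending): 10.4, 11.03, 12.21, 13.02, 13.41, 13.41
The 2 values of 13.41 share dense rank 5.
Remaining distinct values take the next consecutive integers.
Method 2 values → pooled ranks: 13.41→5, 12.21→3, 11.03→2, 13.02→4
Rank sum = 5 + 3 + 2 + 4 = 14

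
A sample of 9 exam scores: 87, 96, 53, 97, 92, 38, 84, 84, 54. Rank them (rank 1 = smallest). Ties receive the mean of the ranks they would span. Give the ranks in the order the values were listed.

6, 8, 2, 9, 7, 1, 4.5, 4.5, 3

Sorted (ascending): 38, 53, 54, 84, 84, 87, 92, 96, 97
The 2 values of 84 occupy positions 4–5 → average rank (4+5)/2 = 4.5.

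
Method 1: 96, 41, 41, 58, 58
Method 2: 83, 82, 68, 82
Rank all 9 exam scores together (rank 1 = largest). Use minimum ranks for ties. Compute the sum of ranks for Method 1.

29

Sorted (descending): 96, 83, 82, 82, 68, 58, 58, 41, 41
The 2 values of 82 occupy positions 3–4 → each gets rank 3.
The 2 values of 58 occupy positions 6–7 → each gets rank 6.
The 2 values of 41 occupy positions 8–9 → each gets rank 8.
Method 1 values → pooled ranks: 96→1, 41→8, 41→8, 58→6, 58→6
Rank sum = 1 + 8 + 8 + 6 + 6 = 29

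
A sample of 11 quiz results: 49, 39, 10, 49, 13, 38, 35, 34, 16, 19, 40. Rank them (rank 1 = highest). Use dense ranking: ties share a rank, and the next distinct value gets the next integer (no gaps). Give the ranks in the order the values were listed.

Sorted (descending): 49, 49, 40, 39, 38, 35, 34, 19, 16, 13, 10
The 2 values of 49 share dense rank 1.
Remaining distinct values take the next consecutive integers.

1, 3, 10, 1, 9, 4, 5, 6, 8, 7, 2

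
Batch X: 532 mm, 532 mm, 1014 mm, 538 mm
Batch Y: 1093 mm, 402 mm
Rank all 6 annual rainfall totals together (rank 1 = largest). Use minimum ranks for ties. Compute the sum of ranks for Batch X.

13

Sorted (descending): 1093, 1014, 538, 532, 532, 402
The 2 values of 532 occupy positions 4–5 → each gets rank 4.
Batch X values → pooled ranks: 532→4, 532→4, 1014→2, 538→3
Rank sum = 4 + 4 + 2 + 3 = 13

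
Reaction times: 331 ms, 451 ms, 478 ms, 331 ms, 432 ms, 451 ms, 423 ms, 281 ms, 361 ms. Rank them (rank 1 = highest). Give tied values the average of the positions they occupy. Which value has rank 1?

478

Sorted (descending): 478, 451, 451, 432, 423, 361, 331, 331, 281
The 2 values of 451 occupy positions 2–3 → average rank (2+3)/2 = 2.5.
The 2 values of 331 occupy positions 7–8 → average rank (7+8)/2 = 7.5.
Rank 1 → value 478.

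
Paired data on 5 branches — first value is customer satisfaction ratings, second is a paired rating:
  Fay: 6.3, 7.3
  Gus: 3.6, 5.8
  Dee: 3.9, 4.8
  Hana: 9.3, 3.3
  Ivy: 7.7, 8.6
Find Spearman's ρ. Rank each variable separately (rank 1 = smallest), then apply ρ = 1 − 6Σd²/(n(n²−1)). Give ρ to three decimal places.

-0.100

Ranks of variable 1: 3, 1, 2, 5, 4
Ranks of variable 2: 4, 3, 2, 1, 5
d = r₁ − r₂: -1, -2, 0, 4, -1
d²: 1, 4, 0, 16, 1; Σd² = 22
ρ = 1 − 6·22/(5·24) = 1 − 132/120 = -0.100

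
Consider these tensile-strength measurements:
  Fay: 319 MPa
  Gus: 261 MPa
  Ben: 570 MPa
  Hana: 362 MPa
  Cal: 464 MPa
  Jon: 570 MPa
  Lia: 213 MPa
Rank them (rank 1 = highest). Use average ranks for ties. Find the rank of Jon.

Sorted (descending): 570, 570, 464, 362, 319, 261, 213
The 2 values of 570 occupy positions 1–2 → average rank (1+2)/2 = 1.5.
Jon has value 570 MPa → rank 1.5.

1.5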